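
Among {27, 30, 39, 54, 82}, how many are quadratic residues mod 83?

2

(27/83) = +1 → QR.
(30/83) = +1 → QR.
(39/83) = -1 → non-residue.
(54/83) = -1 → non-residue.
(82/83) = -1 → non-residue.
Total quadratic residues among the 5: 2.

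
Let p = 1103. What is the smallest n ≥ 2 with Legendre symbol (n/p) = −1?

5

(2/1103) = +1, so 2 is a residue.
(3/1103) = +1, so 3 is a residue.
(4/1103) = +1, so 4 is a residue.
(5/1103) = −1, so 5 is the smallest positive non-residue mod 1103.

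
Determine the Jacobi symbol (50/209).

Pull out 2: since 209 ≡ 1 (mod 8), (2/209) = +1.
Reciprocity: 25 ≡ 1 and 209 ≡ 1 (mod 4), so (25/209) = +(209/25).
Reduce top mod 25: now compute (9/25).
Reciprocity: 9 ≡ 1 and 25 ≡ 1 (mod 4), so (9/25) = +(25/9).
Reduce top mod 9: now compute (7/9).
Reciprocity: 7 ≡ 3 and 9 ≡ 1 (mod 4), so (7/9) = +(9/7).
Reduce top mod 7: now compute (2/7).
Pull out 2: since 7 ≡ 7 (mod 8), (2/7) = +1.
Reached (1/7) = 1. Collecting the sign flips along the way, the symbol is +1.

1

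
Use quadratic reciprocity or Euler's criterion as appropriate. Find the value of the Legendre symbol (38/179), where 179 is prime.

-1

Pull out 2: since 179 ≡ 3 (mod 8), (2/179) = -1.
Reciprocity: 19 ≡ 3 and 179 ≡ 3 (mod 4), so (19/179) = −(179/19).
Reduce top mod 19: now compute (8/19).
Pull out 2^3: since 19 ≡ 3 (mod 8), (2/19) = -1, so (2/19)^3 = -1.
Reached (1/19) = 1. Collecting the sign flips along the way, the symbol is -1.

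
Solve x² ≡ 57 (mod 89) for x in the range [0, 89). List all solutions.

89 ≡ 1 (mod 4), so we find a root by search.
Trying successive values, 18² = 324 ≡ 57 (mod 89). The other root is 89 − 18 = 71.

18, 71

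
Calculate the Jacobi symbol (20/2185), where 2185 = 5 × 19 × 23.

Pull out 2^2: since 2185 ≡ 1 (mod 8), (2/2185) = +1, so (2/2185)^2 = +1.
Reciprocity: 5 ≡ 1 and 2185 ≡ 1 (mod 4), so (5/2185) = +(2185/5).
Reduce top mod 5: now compute (0/5).
Top reduces to 0: gcd > 1, so the symbol is 0.

0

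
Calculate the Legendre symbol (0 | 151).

0

Top reduces to 0: gcd > 1, so the symbol is 0.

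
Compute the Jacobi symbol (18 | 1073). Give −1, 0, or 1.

1

Pull out 2: since 1073 ≡ 1 (mod 8), (2/1073) = +1.
Reciprocity: 9 ≡ 1 and 1073 ≡ 1 (mod 4), so (9/1073) = +(1073/9).
Reduce top mod 9: now compute (2/9).
Pull out 2: since 9 ≡ 1 (mod 8), (2/9) = +1.
Reached (1/9) = 1. Collecting the sign flips along the way, the symbol is +1.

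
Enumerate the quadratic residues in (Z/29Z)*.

Square k = 1,…,14 (k and 29−k give the same square):
1²=1, 2²=4, 3²=9, 4²=16, 5²=25, 6²≡7, 7²≡20, 8²≡6, 9²≡23, 10²≡13, 11²≡5, 12²≡28, 13²≡24, 14²≡22 (mod 29).
So the quadratic residues mod 29 are {1, 4, 5, 6, 7, 9, 13, 16, 20, 22, 23, 24, 25, 28}.

1, 4, 5, 6, 7, 9, 13, 16, 20, 22, 23, 24, 25, 28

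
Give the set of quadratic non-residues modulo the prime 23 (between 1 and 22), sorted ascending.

5 7 10 11 14 15 17 19 20 21 22

Square k = 1,…,11 (k and 23−k give the same square):
1²=1, 2²=4, 3²=9, 4²=16, 5²≡2, 6²≡13, 7²≡3, 8²≡18, 9²≡12, 10²≡8, 11²≡6 (mod 23).
The residues are {1, 2, 3, 4, 6, 8, 9, 12, 13, 16, 18}; the non-residues are the remaining 11 nonzero classes.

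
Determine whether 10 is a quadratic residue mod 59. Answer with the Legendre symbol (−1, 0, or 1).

-1

Pull out 2: since 59 ≡ 3 (mod 8), (2/59) = -1.
Reciprocity: 5 ≡ 1 and 59 ≡ 3 (mod 4), so (5/59) = +(59/5).
Reduce top mod 5: now compute (4/5).
Pull out 2^2: since 5 ≡ 5 (mod 8), (2/5) = -1, so (2/5)^2 = +1.
Reached (1/5) = 1. Collecting the sign flips along the way, the symbol is -1.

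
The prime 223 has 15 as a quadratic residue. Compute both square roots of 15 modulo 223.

Since 223 ≡ 3 (mod 4), a square root of 15 is 15^((223+1)/4) = 15^56 mod 223.
Repeated squaring: 15^2≡2, 15^4≡4, 15^8≡16, 15^16≡33, 15^32≡197 (mod 223).
15^56 = 15^(32+16+8) ≡ 98 (mod 223).
Check: 98² = 9604 ≡ 15 (mod 223). The two roots are 98 and 125.

98, 125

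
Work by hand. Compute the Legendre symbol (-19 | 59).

-1

First reduce: -19 ≡ 40 (mod 59).
Pull out 2^3: since 59 ≡ 3 (mod 8), (2/59) = -1, so (2/59)^3 = -1.
Reciprocity: 5 ≡ 1 and 59 ≡ 3 (mod 4), so (5/59) = +(59/5).
Reduce top mod 5: now compute (4/5).
Pull out 2^2: since 5 ≡ 5 (mod 8), (2/5) = -1, so (2/5)^2 = +1.
Reached (1/5) = 1. Collecting the sign flips along the way, the symbol is -1.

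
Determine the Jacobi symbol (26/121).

Pull out 2: since 121 ≡ 1 (mod 8), (2/121) = +1.
Reciprocity: 13 ≡ 1 and 121 ≡ 1 (mod 4), so (13/121) = +(121/13).
Reduce top mod 13: now compute (4/13).
Pull out 2^2: since 13 ≡ 5 (mod 8), (2/13) = -1, so (2/13)^2 = +1.
Reached (1/13) = 1. Collecting the sign flips along the way, the symbol is +1.

1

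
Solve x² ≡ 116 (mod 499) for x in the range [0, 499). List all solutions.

Since 499 ≡ 3 (mod 4), a square root of 116 is 116^((499+1)/4) = 116^125 mod 499.
Repeated squaring: 116^2≡482, 116^4≡289, 116^8≡188, 116^16≡414, 116^32≡239, 116^64≡235 (mod 499).
116^125 = 116^(64+32+16+8+4+1) ≡ 409 (mod 499).
Check: 409² = 167281 ≡ 116 (mod 499). The two roots are 90 and 409.

90, 409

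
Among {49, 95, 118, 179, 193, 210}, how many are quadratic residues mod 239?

(49/239) = +1 → QR.
(95/239) = -1 → non-residue.
(118/239) = -1 → non-residue.
(179/239) = -1 → non-residue.
(193/239) = +1 → QR.
(210/239) = -1 → non-residue.
Total quadratic residues among the 6: 2.

2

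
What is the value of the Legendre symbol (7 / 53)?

1

Euler's criterion: (7/53) ≡ 7^26 (mod 53).
7^2 ≡ 49 (mod 53)
7^4 ≡ 16 (mod 53)
7^8 ≡ 44 (mod 53)
7^16 ≡ 28 (mod 53)
7^26 = 7^(16+8+2) ≡ 1 (mod 53).
Result is 1, so (7/53) = 1.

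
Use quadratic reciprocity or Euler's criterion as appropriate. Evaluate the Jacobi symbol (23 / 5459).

-1

Reciprocity: 23 ≡ 3 and 5459 ≡ 3 (mod 4), so (23/5459) = −(5459/23).
Reduce top mod 23: now compute (8/23).
Pull out 2^3: since 23 ≡ 7 (mod 8), (2/23) = +1, so (2/23)^3 = +1.
Reached (1/23) = 1. Collecting the sign flips along the way, the symbol is -1.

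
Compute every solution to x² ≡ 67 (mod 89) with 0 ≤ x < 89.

44, 45

89 ≡ 1 (mod 4), so we find a root by search.
Trying successive values, 44² = 1936 ≡ 67 (mod 89). The other root is 89 − 44 = 45.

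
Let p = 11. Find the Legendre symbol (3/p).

Reciprocity: 3 ≡ 3 and 11 ≡ 3 (mod 4), so (3/11) = −(11/3).
Reduce top mod 3: now compute (2/3).
Pull out 2: since 3 ≡ 3 (mod 8), (2/3) = -1.
Reached (1/3) = 1. Collecting the sign flips along the way, the symbol is +1.

1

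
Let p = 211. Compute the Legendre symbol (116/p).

Pull out 2^2: since 211 ≡ 3 (mod 8), (2/211) = -1, so (2/211)^2 = +1.
Reciprocity: 29 ≡ 1 and 211 ≡ 3 (mod 4), so (29/211) = +(211/29).
Reduce top mod 29: now compute (8/29).
Pull out 2^3: since 29 ≡ 5 (mod 8), (2/29) = -1, so (2/29)^3 = -1.
Reached (1/29) = 1. Collecting the sign flips along the way, the symbol is -1.

-1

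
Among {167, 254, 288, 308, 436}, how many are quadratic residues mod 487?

(167/487) = +1 → QR.
(254/487) = +1 → QR.
(288/487) = +1 → QR.
(308/487) = +1 → QR.
(436/487) = -1 → non-residue.
Total quadratic residues among the 5: 4.

4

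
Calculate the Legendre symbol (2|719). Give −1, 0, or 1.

Pull out 2: since 719 ≡ 7 (mod 8), (2/719) = +1.
Reached (1/719) = 1. Collecting the sign flips along the way, the symbol is +1.

1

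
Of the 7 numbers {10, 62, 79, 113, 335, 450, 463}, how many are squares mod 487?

(10/487) = -1 → non-residue.
(62/487) = +1 → QR.
(79/487) = -1 → non-residue.
(113/487) = -1 → non-residue.
(335/487) = -1 → non-residue.
(450/487) = +1 → QR.
(463/487) = +1 → QR.
Total quadratic residues among the 7: 3.

3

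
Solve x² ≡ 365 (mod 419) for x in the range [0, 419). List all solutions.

Since 419 ≡ 3 (mod 4), a square root of 365 is 365^((419+1)/4) = 365^105 mod 419.
Repeated squaring: 365^2≡402, 365^4≡289, 365^8≡140, 365^16≡326, 365^32≡269, 365^64≡293 (mod 419).
365^105 = 365^(64+32+8+1) ≡ 28 (mod 419).
Check: 28² = 784 ≡ 365 (mod 419). The two roots are 28 and 391.

28, 391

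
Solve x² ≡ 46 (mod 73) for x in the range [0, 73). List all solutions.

22, 51

73 ≡ 1 (mod 4), so we find a root by search.
Trying successive values, 22² = 484 ≡ 46 (mod 73). The other root is 73 − 22 = 51.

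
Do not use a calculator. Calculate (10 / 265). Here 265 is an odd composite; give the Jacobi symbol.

Pull out 2: since 265 ≡ 1 (mod 8), (2/265) = +1.
Reciprocity: 5 ≡ 1 and 265 ≡ 1 (mod 4), so (5/265) = +(265/5).
Reduce top mod 5: now compute (0/5).
Top reduces to 0: gcd > 1, so the symbol is 0.

0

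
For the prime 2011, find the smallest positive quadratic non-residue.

(2/2011) = −1, so 2 is the smallest positive non-residue mod 2011.

2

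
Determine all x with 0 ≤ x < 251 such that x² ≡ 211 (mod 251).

100, 151

Since 251 ≡ 3 (mod 4), a square root of 211 is 211^((251+1)/4) = 211^63 mod 251.
Repeated squaring: 211^2≡94, 211^4≡51, 211^8≡91, 211^16≡249, 211^32≡4 (mod 251).
211^63 = 211^(32+16+8+4+2+1) ≡ 100 (mod 251).
Check: 100² = 10000 ≡ 211 (mod 251). The two roots are 100 and 151.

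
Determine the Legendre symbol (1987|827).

-1

First reduce: 1987 ≡ 333 (mod 827).
Reciprocity: 333 ≡ 1 and 827 ≡ 3 (mod 4), so (333/827) = +(827/333).
Reduce top mod 333: now compute (161/333).
Reciprocity: 161 ≡ 1 and 333 ≡ 1 (mod 4), so (161/333) = +(333/161).
Reduce top mod 161: now compute (11/161).
Reciprocity: 11 ≡ 3 and 161 ≡ 1 (mod 4), so (11/161) = +(161/11).
Reduce top mod 11: now compute (7/11).
Reciprocity: 7 ≡ 3 and 11 ≡ 3 (mod 4), so (7/11) = −(11/7).
Reduce top mod 7: now compute (4/7).
Pull out 2^2: since 7 ≡ 7 (mod 8), (2/7) = +1, so (2/7)^2 = +1.
Reached (1/7) = 1. Collecting the sign flips along the way, the symbol is -1.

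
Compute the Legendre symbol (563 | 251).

-1

First reduce: 563 ≡ 61 (mod 251).
Reciprocity: 61 ≡ 1 and 251 ≡ 3 (mod 4), so (61/251) = +(251/61).
Reduce top mod 61: now compute (7/61).
Reciprocity: 7 ≡ 3 and 61 ≡ 1 (mod 4), so (7/61) = +(61/7).
Reduce top mod 7: now compute (5/7).
Reciprocity: 5 ≡ 1 and 7 ≡ 3 (mod 4), so (5/7) = +(7/5).
Reduce top mod 5: now compute (2/5).
Pull out 2: since 5 ≡ 5 (mod 8), (2/5) = -1.
Reached (1/5) = 1. Collecting the sign flips along the way, the symbol is -1.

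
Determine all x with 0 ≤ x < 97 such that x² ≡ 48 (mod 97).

97 ≡ 1 (mod 4), so we find a root by search.
Trying successive values, 40² = 1600 ≡ 48 (mod 97). The other root is 97 − 40 = 57.

40, 57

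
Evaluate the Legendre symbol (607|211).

First reduce: 607 ≡ 185 (mod 211).
Reciprocity: 185 ≡ 1 and 211 ≡ 3 (mod 4), so (185/211) = +(211/185).
Reduce top mod 185: now compute (26/185).
Pull out 2: since 185 ≡ 1 (mod 8), (2/185) = +1.
Reciprocity: 13 ≡ 1 and 185 ≡ 1 (mod 4), so (13/185) = +(185/13).
Reduce top mod 13: now compute (3/13).
Reciprocity: 3 ≡ 3 and 13 ≡ 1 (mod 4), so (3/13) = +(13/3).
Reduce top mod 3: now compute (1/3).
Reached (1/3) = 1. Collecting the sign flips along the way, the symbol is +1.

1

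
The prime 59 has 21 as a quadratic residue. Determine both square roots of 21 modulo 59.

27, 32

Since 59 ≡ 3 (mod 4), a square root of 21 is 21^((59+1)/4) = 21^15 mod 59.
Repeated squaring: 21^2≡28, 21^4≡17, 21^8≡53 (mod 59).
21^15 = 21^(8+4+2+1) ≡ 27 (mod 59).
Check: 27² = 729 ≡ 21 (mod 59). The two roots are 27 and 32.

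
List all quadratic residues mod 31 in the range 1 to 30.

1,2,4,5,7,8,9,10,14,16,18,19,20,25,28

Square k = 1,…,15 (k and 31−k give the same square):
1²=1, 2²=4, 3²=9, 4²=16, 5²=25, 6²≡5, 7²≡18, 8²≡2, 9²≡19, 10²≡7, 11²≡28, 12²≡20, 13²≡14, 14²≡10, 15²≡8 (mod 31).
So the quadratic residues mod 31 are {1, 2, 4, 5, 7, 8, 9, 10, 14, 16, 18, 19, 20, 25, 28}.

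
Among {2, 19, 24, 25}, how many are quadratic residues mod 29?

(2/29) = -1 → non-residue.
(19/29) = -1 → non-residue.
(24/29) = +1 → QR.
(25/29) = +1 → QR.
Total quadratic residues among the 4: 2.

2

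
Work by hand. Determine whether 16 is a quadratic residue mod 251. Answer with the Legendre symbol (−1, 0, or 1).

1

Euler's criterion: (16/251) ≡ 16^125 (mod 251).
16^2 ≡ 5 (mod 251)
16^4 ≡ 25 (mod 251)
16^8 ≡ 123 (mod 251)
16^16 ≡ 69 (mod 251)
16^32 ≡ 243 (mod 251)
16^64 ≡ 64 (mod 251)
16^125 = 16^(64+32+16+8+4+1) ≡ 1 (mod 251).
Result is 1, so (16/251) = 1.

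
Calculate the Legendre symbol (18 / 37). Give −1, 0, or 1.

Pull out 2: since 37 ≡ 5 (mod 8), (2/37) = -1.
Reciprocity: 9 ≡ 1 and 37 ≡ 1 (mod 4), so (9/37) = +(37/9).
Reduce top mod 9: now compute (1/9).
Reached (1/9) = 1. Collecting the sign flips along the way, the symbol is -1.

-1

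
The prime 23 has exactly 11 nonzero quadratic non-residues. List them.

Square k = 1,…,11 (k and 23−k give the same square):
1²=1, 2²=4, 3²=9, 4²=16, 5²≡2, 6²≡13, 7²≡3, 8²≡18, 9²≡12, 10²≡8, 11²≡6 (mod 23).
The residues are {1, 2, 3, 4, 6, 8, 9, 12, 13, 16, 18}; the non-residues are the remaining 11 nonzero classes.

5, 7, 10, 11, 14, 15, 17, 19, 20, 21, 22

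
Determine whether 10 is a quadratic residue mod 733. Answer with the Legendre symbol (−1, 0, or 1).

1

Euler's criterion: (10/733) ≡ 10^366 (mod 733).
10^2 ≡ 100 (mod 733)
10^4 ≡ 471 (mod 733)
10^8 ≡ 475 (mod 733)
10^16 ≡ 594 (mod 733)
10^32 ≡ 263 (mod 733)
10^64 ≡ 267 (mod 733)
10^128 ≡ 188 (mod 733)
10^256 ≡ 160 (mod 733)
10^366 = 10^(256+64+32+8+4+2) ≡ 1 (mod 733).
Result is 1, so (10/733) = 1.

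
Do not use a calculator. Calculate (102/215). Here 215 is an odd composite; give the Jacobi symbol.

-1

Pull out 2: since 215 ≡ 7 (mod 8), (2/215) = +1.
Reciprocity: 51 ≡ 3 and 215 ≡ 3 (mod 4), so (51/215) = −(215/51).
Reduce top mod 51: now compute (11/51).
Reciprocity: 11 ≡ 3 and 51 ≡ 3 (mod 4), so (11/51) = −(51/11).
Reduce top mod 11: now compute (7/11).
Reciprocity: 7 ≡ 3 and 11 ≡ 3 (mod 4), so (7/11) = −(11/7).
Reduce top mod 7: now compute (4/7).
Pull out 2^2: since 7 ≡ 7 (mod 8), (2/7) = +1, so (2/7)^2 = +1.
Reached (1/7) = 1. Collecting the sign flips along the way, the symbol is -1.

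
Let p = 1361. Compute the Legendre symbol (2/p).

Pull out 2: since 1361 ≡ 1 (mod 8), (2/1361) = +1.
Reached (1/1361) = 1. Collecting the sign flips along the way, the symbol is +1.

1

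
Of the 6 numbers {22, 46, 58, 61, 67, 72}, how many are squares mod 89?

3

(22/89) = +1 → QR.
(46/89) = -1 → non-residue.
(58/89) = -1 → non-residue.
(61/89) = -1 → non-residue.
(67/89) = +1 → QR.
(72/89) = +1 → QR.
Total quadratic residues among the 6: 3.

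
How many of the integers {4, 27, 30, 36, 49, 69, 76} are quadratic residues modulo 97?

(4/97) = +1 → QR.
(27/97) = +1 → QR.
(30/97) = -1 → non-residue.
(36/97) = +1 → QR.
(49/97) = +1 → QR.
(69/97) = -1 → non-residue.
(76/97) = -1 → non-residue.
Total quadratic residues among the 7: 4.

4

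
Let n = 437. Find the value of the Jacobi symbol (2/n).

Pull out 2: since 437 ≡ 5 (mod 8), (2/437) = -1.
Reached (1/437) = 1. Collecting the sign flips along the way, the symbol is -1.

-1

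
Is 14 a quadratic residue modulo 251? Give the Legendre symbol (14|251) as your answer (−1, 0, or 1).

Pull out 2: since 251 ≡ 3 (mod 8), (2/251) = -1.
Reciprocity: 7 ≡ 3 and 251 ≡ 3 (mod 4), so (7/251) = −(251/7).
Reduce top mod 7: now compute (6/7).
Pull out 2: since 7 ≡ 7 (mod 8), (2/7) = +1.
Reciprocity: 3 ≡ 3 and 7 ≡ 3 (mod 4), so (3/7) = −(7/3).
Reduce top mod 3: now compute (1/3).
Reached (1/3) = 1. Collecting the sign flips along the way, the symbol is -1.

-1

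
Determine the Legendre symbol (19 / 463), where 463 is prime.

Reciprocity: 19 ≡ 3 and 463 ≡ 3 (mod 4), so (19/463) = −(463/19).
Reduce top mod 19: now compute (7/19).
Reciprocity: 7 ≡ 3 and 19 ≡ 3 (mod 4), so (7/19) = −(19/7).
Reduce top mod 7: now compute (5/7).
Reciprocity: 5 ≡ 1 and 7 ≡ 3 (mod 4), so (5/7) = +(7/5).
Reduce top mod 5: now compute (2/5).
Pull out 2: since 5 ≡ 5 (mod 8), (2/5) = -1.
Reached (1/5) = 1. Collecting the sign flips along the way, the symbol is -1.

-1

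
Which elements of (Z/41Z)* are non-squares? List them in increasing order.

3, 6, 7, 11, 12, 13, 14, 15, 17, 19, 22, 24, 26, 27, 28, 29, 30, 34, 35, 38

Square k = 1,…,20 (k and 41−k give the same square):
1²=1, 2²=4, 3²=9, 4²=16, 5²=25, 6²=36, 7²≡8, 8²≡23, 9²≡40, 10²≡18, 11²≡39, 12²≡21, 13²≡5, 14²≡32, 15²≡20, 16²≡10, 17²≡2, 18²≡37, 19²≡33, 20²≡31 (mod 41).
The residues are {1, 2, 4, 5, 8, 9, 10, 16, 18, 20, 21, 23, 25, 31, 32, 33, 36, 37, 39, 40}; the non-residues are the remaining 20 nonzero classes.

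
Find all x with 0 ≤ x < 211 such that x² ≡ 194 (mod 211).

Since 211 ≡ 3 (mod 4), a square root of 194 is 194^((211+1)/4) = 194^53 mod 211.
Repeated squaring: 194^2≡78, 194^4≡176, 194^8≡170, 194^16≡204, 194^32≡49 (mod 211).
194^53 = 194^(32+16+4+1) ≡ 163 (mod 211).
Check: 163² = 26569 ≡ 194 (mod 211). The two roots are 48 and 163.

48, 163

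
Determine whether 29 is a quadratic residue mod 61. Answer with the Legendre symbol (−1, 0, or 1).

Euler's criterion: (29/61) ≡ 29^30 (mod 61).
29^2 ≡ 48 (mod 61)
29^4 ≡ 47 (mod 61)
29^8 ≡ 13 (mod 61)
29^16 ≡ 47 (mod 61)
29^30 = 29^(16+8+4+2) ≡ 60 (mod 61).
Result is 60 ≡ −1, so (29/61) = −1.

-1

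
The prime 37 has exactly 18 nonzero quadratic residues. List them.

Square k = 1,…,18 (k and 37−k give the same square):
1²=1, 2²=4, 3²=9, 4²=16, 5²=25, 6²=36, 7²≡12, 8²≡27, 9²≡7, 10²≡26, 11²≡10, 12²≡33, 13²≡21, 14²≡11, 15²≡3, 16²≡34, 17²≡30, 18²≡28 (mod 37).
So the quadratic residues mod 37 are {1, 3, 4, 7, 9, 10, 11, 12, 16, 21, 25, 26, 27, 28, 30, 33, 34, 36}.

1 3 4 7 9 10 11 12 16 21 25 26 27 28 30 33 34 36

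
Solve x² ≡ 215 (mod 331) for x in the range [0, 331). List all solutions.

154, 177

Since 331 ≡ 3 (mod 4), a square root of 215 is 215^((331+1)/4) = 215^83 mod 331.
Repeated squaring: 215^2≡216, 215^4≡316, 215^8≡225, 215^16≡313, 215^32≡324, 215^64≡49 (mod 331).
215^83 = 215^(64+16+2+1) ≡ 177 (mod 331).
Check: 177² = 31329 ≡ 215 (mod 331). The two roots are 154 and 177.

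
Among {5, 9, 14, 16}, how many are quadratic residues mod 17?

2

(5/17) = -1 → non-residue.
(9/17) = +1 → QR.
(14/17) = -1 → non-residue.
(16/17) = +1 → QR.
Total quadratic residues among the 4: 2.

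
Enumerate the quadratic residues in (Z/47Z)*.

1, 2, 3, 4, 6, 7, 8, 9, 12, 14, 16, 17, 18, 21, 24, 25, 27, 28, 32, 34, 36, 37, 42

Square k = 1,…,23 (k and 47−k give the same square):
1²=1, 2²=4, 3²=9, 4²=16, 5²=25, 6²=36, 7²≡2, 8²≡17, 9²≡34, 10²≡6, 11²≡27, 12²≡3, 13²≡28, 14²≡8, 15²≡37, 16²≡21, 17²≡7, 18²≡42, 19²≡32, 20²≡24, 21²≡18, 22²≡14, 23²≡12 (mod 47).
So the quadratic residues mod 47 are {1, 2, 3, 4, 6, 7, 8, 9, 12, 14, 16, 17, 18, 21, 24, 25, 27, 28, 32, 34, 36, 37, 42}.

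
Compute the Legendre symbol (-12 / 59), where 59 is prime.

-1

Euler's criterion: (-12/59) ≡ 47^29 (mod 59).
47^2 ≡ 26 (mod 59)
47^4 ≡ 27 (mod 59)
47^8 ≡ 21 (mod 59)
47^16 ≡ 28 (mod 59)
47^29 = 47^(16+8+4+1) ≡ 58 (mod 59).
Result is 58 ≡ −1, so (-12/59) = −1.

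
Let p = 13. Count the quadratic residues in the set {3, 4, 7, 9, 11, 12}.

(3/13) = +1 → QR.
(4/13) = +1 → QR.
(7/13) = -1 → non-residue.
(9/13) = +1 → QR.
(11/13) = -1 → non-residue.
(12/13) = +1 → QR.
Total quadratic residues among the 6: 4.

4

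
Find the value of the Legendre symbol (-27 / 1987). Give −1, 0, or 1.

First reduce: -27 ≡ 1960 (mod 1987).
Pull out 2^3: since 1987 ≡ 3 (mod 8), (2/1987) = -1, so (2/1987)^3 = -1.
Reciprocity: 245 ≡ 1 and 1987 ≡ 3 (mod 4), so (245/1987) = +(1987/245).
Reduce top mod 245: now compute (27/245).
Reciprocity: 27 ≡ 3 and 245 ≡ 1 (mod 4), so (27/245) = +(245/27).
Reduce top mod 27: now compute (2/27).
Pull out 2: since 27 ≡ 3 (mod 8), (2/27) = -1.
Reached (1/27) = 1. Collecting the sign flips along the way, the symbol is +1.

1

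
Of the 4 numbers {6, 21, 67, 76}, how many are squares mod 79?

3

(6/79) = -1 → non-residue.
(21/79) = +1 → QR.
(67/79) = +1 → QR.
(76/79) = +1 → QR.
Total quadratic residues among the 4: 3.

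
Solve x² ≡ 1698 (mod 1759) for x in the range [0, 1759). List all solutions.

Since 1759 ≡ 3 (mod 4), a square root of 1698 is 1698^((1759+1)/4) = 1698^440 mod 1759.
Repeated squaring: 1698^2≡203, 1698^4≡752, 1698^8≡865, 1698^16≡650, 1698^32≡340, 1698^64≡1265, 1698^128≡1294, 1698^256≡1627 (mod 1759).
1698^440 = 1698^(256+128+32+16+8) ≡ 248 (mod 1759).
Check: 248² = 61504 ≡ 1698 (mod 1759). The two roots are 248 and 1511.

248, 1511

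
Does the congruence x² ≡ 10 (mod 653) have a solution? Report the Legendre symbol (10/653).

Pull out 2: since 653 ≡ 5 (mod 8), (2/653) = -1.
Reciprocity: 5 ≡ 1 and 653 ≡ 1 (mod 4), so (5/653) = +(653/5).
Reduce top mod 5: now compute (3/5).
Reciprocity: 3 ≡ 3 and 5 ≡ 1 (mod 4), so (3/5) = +(5/3).
Reduce top mod 3: now compute (2/3).
Pull out 2: since 3 ≡ 3 (mod 8), (2/3) = -1.
Reached (1/3) = 1. Collecting the sign flips along the way, the symbol is +1.

1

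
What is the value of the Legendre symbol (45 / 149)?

1

Reciprocity: 45 ≡ 1 and 149 ≡ 1 (mod 4), so (45/149) = +(149/45).
Reduce top mod 45: now compute (14/45).
Pull out 2: since 45 ≡ 5 (mod 8), (2/45) = -1.
Reciprocity: 7 ≡ 3 and 45 ≡ 1 (mod 4), so (7/45) = +(45/7).
Reduce top mod 7: now compute (3/7).
Reciprocity: 3 ≡ 3 and 7 ≡ 3 (mod 4), so (3/7) = −(7/3).
Reduce top mod 3: now compute (1/3).
Reached (1/3) = 1. Collecting the sign flips along the way, the symbol is +1.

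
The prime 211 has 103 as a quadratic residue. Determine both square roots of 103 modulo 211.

Since 211 ≡ 3 (mod 4), a square root of 103 is 103^((211+1)/4) = 103^53 mod 211.
Repeated squaring: 103^2≡59, 103^4≡105, 103^8≡53, 103^16≡66, 103^32≡136 (mod 211).
103^53 = 103^(32+16+4+1) ≡ 37 (mod 211).
Check: 37² = 1369 ≡ 103 (mod 211). The two roots are 37 and 174.

37, 174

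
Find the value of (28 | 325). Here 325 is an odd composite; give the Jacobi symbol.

Pull out 2^2: since 325 ≡ 5 (mod 8), (2/325) = -1, so (2/325)^2 = +1.
Reciprocity: 7 ≡ 3 and 325 ≡ 1 (mod 4), so (7/325) = +(325/7).
Reduce top mod 7: now compute (3/7).
Reciprocity: 3 ≡ 3 and 7 ≡ 3 (mod 4), so (3/7) = −(7/3).
Reduce top mod 3: now compute (1/3).
Reached (1/3) = 1. Collecting the sign flips along the way, the symbol is -1.

-1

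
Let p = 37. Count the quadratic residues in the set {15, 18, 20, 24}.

0

(15/37) = -1 → non-residue.
(18/37) = -1 → non-residue.
(20/37) = -1 → non-residue.
(24/37) = -1 → non-residue.
Total quadratic residues among the 4: 0.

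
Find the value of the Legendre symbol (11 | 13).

Euler's criterion: (11/13) ≡ 11^6 (mod 13).
11^2 ≡ 4 (mod 13)
11^4 ≡ 3 (mod 13)
11^6 = 11^(4+2) ≡ 12 (mod 13).
Result is 12 ≡ −1, so (11/13) = −1.

-1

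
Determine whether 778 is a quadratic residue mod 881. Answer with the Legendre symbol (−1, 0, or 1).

Euler's criterion: (778/881) ≡ 778^440 (mod 881).
778^2 ≡ 37 (mod 881)
778^4 ≡ 488 (mod 881)
778^8 ≡ 274 (mod 881)
778^16 ≡ 191 (mod 881)
778^32 ≡ 360 (mod 881)
778^64 ≡ 93 (mod 881)
778^128 ≡ 720 (mod 881)
778^256 ≡ 372 (mod 881)
778^440 = 778^(256+128+32+16+8) ≡ 880 (mod 881).
Result is 880 ≡ −1, so (778/881) = −1.

-1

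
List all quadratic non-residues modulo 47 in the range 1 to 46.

Square k = 1,…,23 (k and 47−k give the same square):
1²=1, 2²=4, 3²=9, 4²=16, 5²=25, 6²=36, 7²≡2, 8²≡17, 9²≡34, 10²≡6, 11²≡27, 12²≡3, 13²≡28, 14²≡8, 15²≡37, 16²≡21, 17²≡7, 18²≡42, 19²≡32, 20²≡24, 21²≡18, 22²≡14, 23²≡12 (mod 47).
The residues are {1, 2, 3, 4, 6, 7, 8, 9, 12, 14, 16, 17, 18, 21, 24, 25, 27, 28, 32, 34, 36, 37, 42}; the non-residues are the remaining 23 nonzero classes.

5,10,11,13,15,19,20,22,23,26,29,30,31,33,35,38,39,40,41,43,44,45,46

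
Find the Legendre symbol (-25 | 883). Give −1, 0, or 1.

First reduce: -25 ≡ 858 (mod 883).
Pull out 2: since 883 ≡ 3 (mod 8), (2/883) = -1.
Reciprocity: 429 ≡ 1 and 883 ≡ 3 (mod 4), so (429/883) = +(883/429).
Reduce top mod 429: now compute (25/429).
Reciprocity: 25 ≡ 1 and 429 ≡ 1 (mod 4), so (25/429) = +(429/25).
Reduce top mod 25: now compute (4/25).
Pull out 2^2: since 25 ≡ 1 (mod 8), (2/25) = +1, so (2/25)^2 = +1.
Reached (1/25) = 1. Collecting the sign flips along the way, the symbol is -1.

-1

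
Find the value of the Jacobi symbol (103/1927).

Reciprocity: 103 ≡ 3 and 1927 ≡ 3 (mod 4), so (103/1927) = −(1927/103).
Reduce top mod 103: now compute (73/103).
Reciprocity: 73 ≡ 1 and 103 ≡ 3 (mod 4), so (73/103) = +(103/73).
Reduce top mod 73: now compute (30/73).
Pull out 2: since 73 ≡ 1 (mod 8), (2/73) = +1.
Reciprocity: 15 ≡ 3 and 73 ≡ 1 (mod 4), so (15/73) = +(73/15).
Reduce top mod 15: now compute (13/15).
Reciprocity: 13 ≡ 1 and 15 ≡ 3 (mod 4), so (13/15) = +(15/13).
Reduce top mod 13: now compute (2/13).
Pull out 2: since 13 ≡ 5 (mod 8), (2/13) = -1.
Reached (1/13) = 1. Collecting the sign flips along the way, the symbol is +1.

1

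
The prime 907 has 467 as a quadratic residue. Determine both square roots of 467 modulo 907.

Since 907 ≡ 3 (mod 4), a square root of 467 is 467^((907+1)/4) = 467^227 mod 907.
Repeated squaring: 467^2≡409, 467^4≡393, 467^8≡259, 467^16≡870, 467^32≡462, 467^64≡299, 467^128≡515 (mod 907).
467^227 = 467^(128+64+32+2+1) ≡ 469 (mod 907).
Check: 469² = 219961 ≡ 467 (mod 907). The two roots are 438 and 469.

438, 469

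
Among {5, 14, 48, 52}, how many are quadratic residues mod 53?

1

(5/53) = -1 → non-residue.
(14/53) = -1 → non-residue.
(48/53) = -1 → non-residue.
(52/53) = +1 → QR.
Total quadratic residues among the 4: 1.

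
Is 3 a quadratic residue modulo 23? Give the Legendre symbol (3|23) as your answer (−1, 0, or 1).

Reciprocity: 3 ≡ 3 and 23 ≡ 3 (mod 4), so (3/23) = −(23/3).
Reduce top mod 3: now compute (2/3).
Pull out 2: since 3 ≡ 3 (mod 8), (2/3) = -1.
Reached (1/3) = 1. Collecting the sign flips along the way, the symbol is +1.

1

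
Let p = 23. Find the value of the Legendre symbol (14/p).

Pull out 2: since 23 ≡ 7 (mod 8), (2/23) = +1.
Reciprocity: 7 ≡ 3 and 23 ≡ 3 (mod 4), so (7/23) = −(23/7).
Reduce top mod 7: now compute (2/7).
Pull out 2: since 7 ≡ 7 (mod 8), (2/7) = +1.
Reached (1/7) = 1. Collecting the sign flips along the way, the symbol is -1.

-1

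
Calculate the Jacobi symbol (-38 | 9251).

-1

First reduce: -38 ≡ 9213 (mod 9251).
Reciprocity: 9213 ≡ 1 and 9251 ≡ 3 (mod 4), so (9213/9251) = +(9251/9213).
Reduce top mod 9213: now compute (38/9213).
Pull out 2: since 9213 ≡ 5 (mod 8), (2/9213) = -1.
Reciprocity: 19 ≡ 3 and 9213 ≡ 1 (mod 4), so (19/9213) = +(9213/19).
Reduce top mod 19: now compute (17/19).
Reciprocity: 17 ≡ 1 and 19 ≡ 3 (mod 4), so (17/19) = +(19/17).
Reduce top mod 17: now compute (2/17).
Pull out 2: since 17 ≡ 1 (mod 8), (2/17) = +1.
Reached (1/17) = 1. Collecting the sign flips along the way, the symbol is -1.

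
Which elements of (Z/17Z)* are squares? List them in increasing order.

1,2,4,8,9,13,15,16

Square k = 1,…,8 (k and 17−k give the same square):
1²=1, 2²=4, 3²=9, 4²=16, 5²≡8, 6²≡2, 7²≡15, 8²≡13 (mod 17).
So the quadratic residues mod 17 are {1, 2, 4, 8, 9, 13, 15, 16}.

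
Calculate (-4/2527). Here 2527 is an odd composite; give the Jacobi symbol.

-1

First reduce: -4 ≡ 2523 (mod 2527).
Reciprocity: 2523 ≡ 3 and 2527 ≡ 3 (mod 4), so (2523/2527) = −(2527/2523).
Reduce top mod 2523: now compute (4/2523).
Pull out 2^2: since 2523 ≡ 3 (mod 8), (2/2523) = -1, so (2/2523)^2 = +1.
Reached (1/2523) = 1. Collecting the sign flips along the way, the symbol is -1.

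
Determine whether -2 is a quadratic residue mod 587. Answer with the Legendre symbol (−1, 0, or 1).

Euler's criterion: (-2/587) ≡ 585^293 (mod 587).
585^2 ≡ 4 (mod 587)
585^4 ≡ 16 (mod 587)
585^8 ≡ 256 (mod 587)
585^16 ≡ 379 (mod 587)
585^32 ≡ 413 (mod 587)
585^64 ≡ 339 (mod 587)
585^128 ≡ 456 (mod 587)
585^256 ≡ 138 (mod 587)
585^293 = 585^(256+32+4+1) ≡ 1 (mod 587).
Result is 1, so (-2/587) = 1.

1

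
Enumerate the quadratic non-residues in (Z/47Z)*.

Square k = 1,…,23 (k and 47−k give the same square):
1²=1, 2²=4, 3²=9, 4²=16, 5²=25, 6²=36, 7²≡2, 8²≡17, 9²≡34, 10²≡6, 11²≡27, 12²≡3, 13²≡28, 14²≡8, 15²≡37, 16²≡21, 17²≡7, 18²≡42, 19²≡32, 20²≡24, 21²≡18, 22²≡14, 23²≡12 (mod 47).
The residues are {1, 2, 3, 4, 6, 7, 8, 9, 12, 14, 16, 17, 18, 21, 24, 25, 27, 28, 32, 34, 36, 37, 42}; the non-residues are the remaining 23 nonzero classes.

5 10 11 13 15 19 20 22 23 26 29 30 31 33 35 38 39 40 41 43 44 45 46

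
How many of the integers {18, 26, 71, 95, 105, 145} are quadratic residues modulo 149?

3

(18/149) = -1 → non-residue.
(26/149) = +1 → QR.
(71/149) = -1 → non-residue.
(95/149) = +1 → QR.
(105/149) = -1 → non-residue.
(145/149) = +1 → QR.
Total quadratic residues among the 6: 3.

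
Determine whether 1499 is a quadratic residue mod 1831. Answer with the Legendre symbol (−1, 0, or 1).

-1

Reciprocity: 1499 ≡ 3 and 1831 ≡ 3 (mod 4), so (1499/1831) = −(1831/1499).
Reduce top mod 1499: now compute (332/1499).
Pull out 2^2: since 1499 ≡ 3 (mod 8), (2/1499) = -1, so (2/1499)^2 = +1.
Reciprocity: 83 ≡ 3 and 1499 ≡ 3 (mod 4), so (83/1499) = −(1499/83).
Reduce top mod 83: now compute (5/83).
Reciprocity: 5 ≡ 1 and 83 ≡ 3 (mod 4), so (5/83) = +(83/5).
Reduce top mod 5: now compute (3/5).
Reciprocity: 3 ≡ 3 and 5 ≡ 1 (mod 4), so (3/5) = +(5/3).
Reduce top mod 3: now compute (2/3).
Pull out 2: since 3 ≡ 3 (mod 8), (2/3) = -1.
Reached (1/3) = 1. Collecting the sign flips along the way, the symbol is -1.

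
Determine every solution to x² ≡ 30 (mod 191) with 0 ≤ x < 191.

52, 139

Since 191 ≡ 3 (mod 4), a square root of 30 is 30^((191+1)/4) = 30^48 mod 191.
Repeated squaring: 30^2≡136, 30^4≡160, 30^8≡6, 30^16≡36, 30^32≡150 (mod 191).
30^48 = 30^(32+16) ≡ 52 (mod 191).
Check: 52² = 2704 ≡ 30 (mod 191). The two roots are 52 and 139.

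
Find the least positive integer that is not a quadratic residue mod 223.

(2/223) = +1, so 2 is a residue.
(3/223) = −1, so 3 is the smallest positive non-residue mod 223.

3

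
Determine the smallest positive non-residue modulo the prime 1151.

(2/1151) = +1, so 2 is a residue.
(3/1151) = +1, so 3 is a residue.
(4/1151) = +1, so 4 is a residue.
(5/1151) = +1, so 5 is a residue.
(6/1151) = +1, so 6 is a residue.
(7/1151) = +1, so 7 is a residue.
(8/1151) = +1, so 8 is a residue.
(9/1151) = +1, so 9 is a residue.
(10/1151) = +1, so 10 is a residue.
(11/1151) = +1, so 11 is a residue.
(12/1151) = +1, so 12 is a residue.
(13/1151) = −1, so 13 is the smallest positive non-residue mod 1151.

13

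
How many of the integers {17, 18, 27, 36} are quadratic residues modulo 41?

(17/41) = -1 → non-residue.
(18/41) = +1 → QR.
(27/41) = -1 → non-residue.
(36/41) = +1 → QR.
Total quadratic residues among the 4: 2.

2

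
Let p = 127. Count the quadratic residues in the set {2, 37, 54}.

2

(2/127) = +1 → QR.
(37/127) = +1 → QR.
(54/127) = -1 → non-residue.
Total quadratic residues among the 3: 2.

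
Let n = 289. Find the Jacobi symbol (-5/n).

First reduce: -5 ≡ 284 (mod 289).
Pull out 2^2: since 289 ≡ 1 (mod 8), (2/289) = +1, so (2/289)^2 = +1.
Reciprocity: 71 ≡ 3 and 289 ≡ 1 (mod 4), so (71/289) = +(289/71).
Reduce top mod 71: now compute (5/71).
Reciprocity: 5 ≡ 1 and 71 ≡ 3 (mod 4), so (5/71) = +(71/5).
Reduce top mod 5: now compute (1/5).
Reached (1/5) = 1. Collecting the sign flips along the way, the symbol is +1.

1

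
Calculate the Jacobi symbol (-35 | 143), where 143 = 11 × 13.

1

First reduce: -35 ≡ 108 (mod 143).
Pull out 2^2: since 143 ≡ 7 (mod 8), (2/143) = +1, so (2/143)^2 = +1.
Reciprocity: 27 ≡ 3 and 143 ≡ 3 (mod 4), so (27/143) = −(143/27).
Reduce top mod 27: now compute (8/27).
Pull out 2^3: since 27 ≡ 3 (mod 8), (2/27) = -1, so (2/27)^3 = -1.
Reached (1/27) = 1. Collecting the sign flips along the way, the symbol is +1.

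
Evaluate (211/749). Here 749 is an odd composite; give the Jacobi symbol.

Reciprocity: 211 ≡ 3 and 749 ≡ 1 (mod 4), so (211/749) = +(749/211).
Reduce top mod 211: now compute (116/211).
Pull out 2^2: since 211 ≡ 3 (mod 8), (2/211) = -1, so (2/211)^2 = +1.
Reciprocity: 29 ≡ 1 and 211 ≡ 3 (mod 4), so (29/211) = +(211/29).
Reduce top mod 29: now compute (8/29).
Pull out 2^3: since 29 ≡ 5 (mod 8), (2/29) = -1, so (2/29)^3 = -1.
Reached (1/29) = 1. Collecting the sign flips along the way, the symbol is -1.

-1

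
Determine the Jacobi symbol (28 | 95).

-1

Pull out 2^2: since 95 ≡ 7 (mod 8), (2/95) = +1, so (2/95)^2 = +1.
Reciprocity: 7 ≡ 3 and 95 ≡ 3 (mod 4), so (7/95) = −(95/7).
Reduce top mod 7: now compute (4/7).
Pull out 2^2: since 7 ≡ 7 (mod 8), (2/7) = +1, so (2/7)^2 = +1.
Reached (1/7) = 1. Collecting the sign flips along the way, the symbol is -1.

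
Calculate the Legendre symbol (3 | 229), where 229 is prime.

Reciprocity: 3 ≡ 3 and 229 ≡ 1 (mod 4), so (3/229) = +(229/3).
Reduce top mod 3: now compute (1/3).
Reached (1/3) = 1. Collecting the sign flips along the way, the symbol is +1.

1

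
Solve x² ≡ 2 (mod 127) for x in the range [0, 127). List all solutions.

16, 111

Since 127 ≡ 3 (mod 4), a square root of 2 is 2^((127+1)/4) = 2^32 mod 127.
Repeated squaring: 2^2≡4, 2^4≡16, 2^8≡2, 2^16≡4, 2^32≡16 (mod 127).
2^32 = 2^(32) ≡ 16 (mod 127).
Check: 16² = 256 ≡ 2 (mod 127). The two roots are 16 and 111.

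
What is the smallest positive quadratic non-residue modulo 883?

2

(2/883) = −1, so 2 is the smallest positive non-residue mod 883.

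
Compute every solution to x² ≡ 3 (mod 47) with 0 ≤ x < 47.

Since 47 ≡ 3 (mod 4), a square root of 3 is 3^((47+1)/4) = 3^12 mod 47.
Repeated squaring: 3^2≡9, 3^4≡34, 3^8≡28 (mod 47).
3^12 = 3^(8+4) ≡ 12 (mod 47).
Check: 12² = 144 ≡ 3 (mod 47). The two roots are 12 and 35.

12, 35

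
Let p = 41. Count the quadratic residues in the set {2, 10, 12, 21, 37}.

(2/41) = +1 → QR.
(10/41) = +1 → QR.
(12/41) = -1 → non-residue.
(21/41) = +1 → QR.
(37/41) = +1 → QR.
Total quadratic residues among the 5: 4.

4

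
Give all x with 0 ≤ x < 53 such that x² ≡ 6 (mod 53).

18, 35

53 ≡ 1 (mod 4), so we find a root by search.
Trying successive values, 18² = 324 ≡ 6 (mod 53). The other root is 53 − 18 = 35.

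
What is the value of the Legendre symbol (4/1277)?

1

Pull out 2^2: since 1277 ≡ 5 (mod 8), (2/1277) = -1, so (2/1277)^2 = +1.
Reached (1/1277) = 1. Collecting the sign flips along the way, the symbol is +1.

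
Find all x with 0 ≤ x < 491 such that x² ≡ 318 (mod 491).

143, 348

Since 491 ≡ 3 (mod 4), a square root of 318 is 318^((491+1)/4) = 318^123 mod 491.
Repeated squaring: 318^2≡469, 318^4≡484, 318^8≡49, 318^16≡437, 318^32≡461, 318^64≡409 (mod 491).
318^123 = 318^(64+32+16+8+2+1) ≡ 143 (mod 491).
Check: 143² = 20449 ≡ 318 (mod 491). The two roots are 143 and 348.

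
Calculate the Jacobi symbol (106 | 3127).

0

Pull out 2: since 3127 ≡ 7 (mod 8), (2/3127) = +1.
Reciprocity: 53 ≡ 1 and 3127 ≡ 3 (mod 4), so (53/3127) = +(3127/53).
Reduce top mod 53: now compute (0/53).
Top reduces to 0: gcd > 1, so the symbol is 0.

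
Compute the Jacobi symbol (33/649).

0

Reciprocity: 33 ≡ 1 and 649 ≡ 1 (mod 4), so (33/649) = +(649/33).
Reduce top mod 33: now compute (22/33).
Pull out 2: since 33 ≡ 1 (mod 8), (2/33) = +1.
Reciprocity: 11 ≡ 3 and 33 ≡ 1 (mod 4), so (11/33) = +(33/11).
Reduce top mod 11: now compute (0/11).
Top reduces to 0: gcd > 1, so the symbol is 0.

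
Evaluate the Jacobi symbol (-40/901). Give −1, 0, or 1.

First reduce: -40 ≡ 861 (mod 901).
Reciprocity: 861 ≡ 1 and 901 ≡ 1 (mod 4), so (861/901) = +(901/861).
Reduce top mod 861: now compute (40/861).
Pull out 2^3: since 861 ≡ 5 (mod 8), (2/861) = -1, so (2/861)^3 = -1.
Reciprocity: 5 ≡ 1 and 861 ≡ 1 (mod 4), so (5/861) = +(861/5).
Reduce top mod 5: now compute (1/5).
Reached (1/5) = 1. Collecting the sign flips along the way, the symbol is -1.

-1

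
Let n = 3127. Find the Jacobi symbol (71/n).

-1

Reciprocity: 71 ≡ 3 and 3127 ≡ 3 (mod 4), so (71/3127) = −(3127/71).
Reduce top mod 71: now compute (3/71).
Reciprocity: 3 ≡ 3 and 71 ≡ 3 (mod 4), so (3/71) = −(71/3).
Reduce top mod 3: now compute (2/3).
Pull out 2: since 3 ≡ 3 (mod 8), (2/3) = -1.
Reached (1/3) = 1. Collecting the sign flips along the way, the symbol is -1.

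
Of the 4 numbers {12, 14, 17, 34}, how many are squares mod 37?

2

(12/37) = +1 → QR.
(14/37) = -1 → non-residue.
(17/37) = -1 → non-residue.
(34/37) = +1 → QR.
Total quadratic residues among the 4: 2.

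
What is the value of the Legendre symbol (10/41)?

1

Pull out 2: since 41 ≡ 1 (mod 8), (2/41) = +1.
Reciprocity: 5 ≡ 1 and 41 ≡ 1 (mod 4), so (5/41) = +(41/5).
Reduce top mod 5: now compute (1/5).
Reached (1/5) = 1. Collecting the sign flips along the way, the symbol is +1.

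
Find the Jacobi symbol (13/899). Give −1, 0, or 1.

-1

Reciprocity: 13 ≡ 1 and 899 ≡ 3 (mod 4), so (13/899) = +(899/13).
Reduce top mod 13: now compute (2/13).
Pull out 2: since 13 ≡ 5 (mod 8), (2/13) = -1.
Reached (1/13) = 1. Collecting the sign flips along the way, the symbol is -1.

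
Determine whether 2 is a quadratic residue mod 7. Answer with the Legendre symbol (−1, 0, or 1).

1

Pull out 2: since 7 ≡ 7 (mod 8), (2/7) = +1.
Reached (1/7) = 1. Collecting the sign flips along the way, the symbol is +1.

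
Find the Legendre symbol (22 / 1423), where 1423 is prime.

Pull out 2: since 1423 ≡ 7 (mod 8), (2/1423) = +1.
Reciprocity: 11 ≡ 3 and 1423 ≡ 3 (mod 4), so (11/1423) = −(1423/11).
Reduce top mod 11: now compute (4/11).
Pull out 2^2: since 11 ≡ 3 (mod 8), (2/11) = -1, so (2/11)^2 = +1.
Reached (1/11) = 1. Collecting the sign flips along the way, the symbol is -1.

-1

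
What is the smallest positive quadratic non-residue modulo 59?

2

(2/59) = −1, so 2 is the smallest positive non-residue mod 59.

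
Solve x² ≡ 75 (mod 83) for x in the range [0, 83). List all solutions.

Since 83 ≡ 3 (mod 4), a square root of 75 is 75^((83+1)/4) = 75^21 mod 83.
Repeated squaring: 75^2≡64, 75^4≡29, 75^8≡11, 75^16≡38 (mod 83).
75^21 = 75^(16+4+1) ≡ 65 (mod 83).
Check: 65² = 4225 ≡ 75 (mod 83). The two roots are 18 and 65.

18, 65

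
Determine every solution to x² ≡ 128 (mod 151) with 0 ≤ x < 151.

Since 151 ≡ 3 (mod 4), a square root of 128 is 128^((151+1)/4) = 128^38 mod 151.
Repeated squaring: 128^2≡76, 128^4≡38, 128^8≡85, 128^16≡128, 128^32≡76 (mod 151).
128^38 = 128^(32+4+2) ≡ 85 (mod 151).
Check: 85² = 7225 ≡ 128 (mod 151). The two roots are 66 and 85.

66, 85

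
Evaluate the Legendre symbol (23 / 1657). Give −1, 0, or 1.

1

Reciprocity: 23 ≡ 3 and 1657 ≡ 1 (mod 4), so (23/1657) = +(1657/23).
Reduce top mod 23: now compute (1/23).
Reached (1/23) = 1. Collecting the sign flips along the way, the symbol is +1.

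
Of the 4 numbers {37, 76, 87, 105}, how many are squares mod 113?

(37/113) = -1 → non-residue.
(76/113) = -1 → non-residue.
(87/113) = +1 → QR.
(105/113) = +1 → QR.
Total quadratic residues among the 4: 2.

2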